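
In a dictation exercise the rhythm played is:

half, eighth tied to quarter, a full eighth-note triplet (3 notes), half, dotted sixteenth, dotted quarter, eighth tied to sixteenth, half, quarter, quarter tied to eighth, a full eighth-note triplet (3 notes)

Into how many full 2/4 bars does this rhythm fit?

7

One bar of 2/4 = 16 thirty-second notes.
In thirty-second notes: half = 16; eighth tied to quarter (eighth + quarter) = 12; a full eighth-note triplet (3 notes) (three triplet eighths span one quarter) = 8; half = 16; dotted sixteenth = 3; dotted quarter = 12; eighth tied to sixteenth (eighth + sixteenth) = 6; half = 16; quarter = 8; quarter tied to eighth (quarter + eighth) = 12; a full eighth-note triplet (3 notes) (three triplet eighths span one quarter) = 8.
Total: 16 + 12 + 8 + 16 + 3 + 12 + 6 + 16 + 8 + 12 + 8 = 117.
117 ÷ 16 = 7 complete bars with 5 left over.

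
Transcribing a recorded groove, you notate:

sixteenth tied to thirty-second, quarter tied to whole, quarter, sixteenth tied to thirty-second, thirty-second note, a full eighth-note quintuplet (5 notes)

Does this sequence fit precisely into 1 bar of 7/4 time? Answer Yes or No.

No

One bar of 7/4 = 56 thirty-second notes.
Convert each value to thirty-second notes: sixteenth tied to thirty-second (sixteenth + thirty-second) = 3; quarter tied to whole (quarter + whole) = 40; quarter = 8; sixteenth tied to thirty-second (sixteenth + thirty-second) = 3; thirty-second note = 1; a full eighth-note quintuplet (5 notes) (five quintuplet eighths span one half) = 16.
Adding: 3 + 40 + 8 + 3 + 1 + 16 = 71.
71 exceeds 56, so the answer is No.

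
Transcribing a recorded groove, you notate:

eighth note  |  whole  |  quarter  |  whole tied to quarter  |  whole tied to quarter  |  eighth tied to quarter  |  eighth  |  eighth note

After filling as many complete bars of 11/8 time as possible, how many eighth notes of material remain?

3

One bar of 11/8 = 11 eighth notes.
Working in eighth notes: eighth note = 1; whole = 8; quarter = 2; whole tied to quarter (whole + quarter) = 10; whole tied to quarter (whole + quarter) = 10; eighth tied to quarter (eighth + quarter) = 3; eighth = 1; eighth note = 1.
Total: 1 + 8 + 2 + 10 + 10 + 3 + 1 + 1 = 36.
36 ÷ 11 = 3 complete bars with 3 eighth notes remaining.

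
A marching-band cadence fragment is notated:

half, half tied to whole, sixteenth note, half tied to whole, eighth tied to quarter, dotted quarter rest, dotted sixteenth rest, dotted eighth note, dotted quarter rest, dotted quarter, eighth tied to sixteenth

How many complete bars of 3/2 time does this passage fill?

One bar of 3/2 = 48 thirty-second notes.
In thirty-second notes: half = 16; half tied to whole (half + whole) = 48; sixteenth note = 2; half tied to whole (half + whole) = 48; eighth tied to quarter (eighth + quarter) = 12; dotted quarter rest = 12; dotted sixteenth rest = 3; dotted eighth note = 6; dotted quarter rest = 12; dotted quarter = 12; eighth tied to sixteenth (eighth + sixteenth) = 6.
Sum: 16 + 48 + 2 + 48 + 12 + 12 + 3 + 6 + 12 + 12 + 6 = 177.
177 ÷ 48 = 3 complete bars with 33 left over.

3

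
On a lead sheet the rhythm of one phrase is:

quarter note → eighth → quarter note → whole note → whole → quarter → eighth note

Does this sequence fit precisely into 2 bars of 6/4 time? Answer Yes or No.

Yes

One bar of 6/4 = 12 eighth notes, so 2 bars = 24.
In eighth notes: quarter note = 2; eighth = 1; quarter note = 2; whole note = 8; whole = 8; quarter = 2; eighth note = 1.
Total: 2 + 1 + 2 + 8 + 8 + 2 + 1 = 24.
24 equals 24, so the answer is Yes.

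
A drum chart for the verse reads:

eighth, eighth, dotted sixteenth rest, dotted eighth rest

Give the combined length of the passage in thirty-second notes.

Each duration in thirty-second notes: eighth = 4; eighth = 4; dotted sixteenth rest = 3; dotted eighth rest = 6.
Total: 4 + 4 + 3 + 6 = 17 thirty-second notes.

17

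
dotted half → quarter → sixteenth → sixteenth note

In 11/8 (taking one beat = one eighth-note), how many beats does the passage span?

9

One eighth-note beat = 2 sixteenth notes.
Convert each value to sixteenth notes: dotted half = 12; quarter = 4; sixteenth = 1; sixteenth note = 1.
Altogether 12 + 4 + 1 + 1 = 18.
18 ÷ 2 = 9 beats.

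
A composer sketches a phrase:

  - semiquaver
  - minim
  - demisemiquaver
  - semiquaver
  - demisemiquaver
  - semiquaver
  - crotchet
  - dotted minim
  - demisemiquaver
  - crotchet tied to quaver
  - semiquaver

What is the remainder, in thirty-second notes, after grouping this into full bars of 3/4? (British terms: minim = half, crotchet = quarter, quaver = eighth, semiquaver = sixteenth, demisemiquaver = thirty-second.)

One bar of 3/4 = 24 thirty-second notes.
Convert each value to thirty-second notes: semiquaver = 2; minim = 16; demisemiquaver = 1; semiquaver = 2; demisemiquaver = 1; semiquaver = 2; crotchet = 8; dotted minim = 24; demisemiquaver = 1; crotchet tied to quaver (crotchet + quaver) = 12; semiquaver = 2.
Sum: 2 + 16 + 1 + 2 + 1 + 2 + 8 + 24 + 1 + 12 + 2 = 71.
71 ÷ 24 = 2 complete bars with 23 thirty-second notes remaining.

23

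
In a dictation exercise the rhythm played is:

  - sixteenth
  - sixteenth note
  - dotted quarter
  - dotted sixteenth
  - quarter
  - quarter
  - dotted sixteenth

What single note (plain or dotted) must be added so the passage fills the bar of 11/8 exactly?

The bar of 11/8 = 44 thirty-second notes.
In thirty-second notes: sixteenth = 2; sixteenth note = 2; dotted quarter = 12; dotted sixteenth = 3; quarter = 8; quarter = 8; dotted sixteenth = 3.
Adding: 2 + 2 + 12 + 3 + 8 + 8 + 3 = 38.
Remaining: 44 − 38 = 6 thirty-second notes, which is a dotted eighth note.

dotted eighth note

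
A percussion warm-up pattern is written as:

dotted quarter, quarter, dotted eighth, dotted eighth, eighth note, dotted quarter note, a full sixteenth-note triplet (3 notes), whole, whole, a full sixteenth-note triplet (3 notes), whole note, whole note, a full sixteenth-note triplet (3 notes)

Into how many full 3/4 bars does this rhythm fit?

7

One bar of 3/4 = 12 sixteenth notes.
Working in sixteenth notes: dotted quarter = 6; quarter = 4; dotted eighth = 3; dotted eighth = 3; eighth note = 2; dotted quarter note = 6; a full sixteenth-note triplet (3 notes) (three triplet sixteenths span one eighth) = 2; whole = 16; whole = 16; a full sixteenth-note triplet (3 notes) (three triplet sixteenths span one eighth) = 2; whole note = 16; whole note = 16; a full sixteenth-note triplet (3 notes) (three triplet sixteenths span one eighth) = 2.
Total: 6 + 4 + 3 + 3 + 2 + 6 + 2 + 16 + 16 + 2 + 16 + 16 + 2 = 94.
94 ÷ 12 = 7 complete bars with 10 left over.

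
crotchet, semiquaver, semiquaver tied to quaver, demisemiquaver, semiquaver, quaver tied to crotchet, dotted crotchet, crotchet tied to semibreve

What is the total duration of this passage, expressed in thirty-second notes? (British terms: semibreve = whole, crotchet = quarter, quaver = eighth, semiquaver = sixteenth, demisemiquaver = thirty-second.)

Each duration in thirty-second notes: crotchet = 8; semiquaver = 2; semiquaver tied to quaver (semiquaver + quaver) = 6; demisemiquaver = 1; semiquaver = 2; quaver tied to crotchet (quaver + crotchet) = 12; dotted crotchet = 12; crotchet tied to semibreve (crotchet + semibreve) = 40.
Altogether 8 + 2 + 6 + 1 + 2 + 12 + 12 + 40 = 83 thirty-second notes.

83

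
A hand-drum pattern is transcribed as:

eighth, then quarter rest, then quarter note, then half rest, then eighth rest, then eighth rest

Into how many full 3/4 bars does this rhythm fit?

1

One bar of 3/4 = 6 eighth notes.
Working in eighth notes: eighth = 1; quarter rest = 2; quarter note = 2; half rest = 4; eighth rest = 1; eighth rest = 1.
Total: 1 + 2 + 2 + 4 + 1 + 1 = 11.
11 ÷ 6 = 1 complete bar with 5 left over.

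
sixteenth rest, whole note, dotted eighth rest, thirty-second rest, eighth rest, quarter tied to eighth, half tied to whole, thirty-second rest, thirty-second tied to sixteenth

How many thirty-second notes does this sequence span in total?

In thirty-second notes: sixteenth rest = 2; whole note = 32; dotted eighth rest = 6; thirty-second rest = 1; eighth rest = 4; quarter tied to eighth (quarter + eighth) = 12; half tied to whole (half + whole) = 48; thirty-second rest = 1; thirty-second tied to sixteenth (thirty-second + sixteenth) = 3.
Total: 2 + 32 + 6 + 1 + 4 + 12 + 48 + 1 + 3 = 109 thirty-second notes.

109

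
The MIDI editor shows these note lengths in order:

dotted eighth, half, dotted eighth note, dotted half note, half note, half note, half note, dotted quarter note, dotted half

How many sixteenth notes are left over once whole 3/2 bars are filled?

20

One bar of 3/2 = 24 sixteenth notes.
Convert each value to sixteenth notes: dotted eighth = 3; half = 8; dotted eighth note = 3; dotted half note = 12; half note = 8; half note = 8; half note = 8; dotted quarter note = 6; dotted half = 12.
Adding: 3 + 8 + 3 + 12 + 8 + 8 + 8 + 6 + 12 = 68.
68 ÷ 24 = 2 complete bars with 20 sixteenth notes remaining.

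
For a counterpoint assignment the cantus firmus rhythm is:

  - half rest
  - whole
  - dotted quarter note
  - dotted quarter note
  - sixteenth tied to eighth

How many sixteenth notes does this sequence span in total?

Express everything in sixteenth notes: half rest = 8; whole = 16; dotted quarter note = 6; dotted quarter note = 6; sixteenth tied to eighth (sixteenth + eighth) = 3.
Sum: 8 + 16 + 6 + 6 + 3 = 39 sixteenth notes.

39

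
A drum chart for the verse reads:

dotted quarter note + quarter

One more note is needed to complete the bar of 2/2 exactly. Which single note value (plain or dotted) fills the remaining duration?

dotted quarter note

The bar of 2/2 = 8 eighth notes.
Each duration in eighth notes: dotted quarter note = 3; quarter = 2.
Sum: 3 + 2 = 5.
Remaining: 8 − 5 = 3 eighth notes, which is a dotted quarter note.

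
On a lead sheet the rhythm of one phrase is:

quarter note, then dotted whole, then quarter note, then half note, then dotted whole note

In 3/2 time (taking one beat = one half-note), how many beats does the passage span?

One half-note beat = 2 quarter notes.
Express everything in quarter notes: quarter note = 1; dotted whole = 6; quarter note = 1; half note = 2; dotted whole note = 6.
Adding: 1 + 6 + 1 + 2 + 6 = 16.
16 ÷ 2 = 8 beats.

8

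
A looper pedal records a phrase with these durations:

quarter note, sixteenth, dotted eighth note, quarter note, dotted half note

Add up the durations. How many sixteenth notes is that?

24

Express everything in sixteenth notes: quarter note = 4; sixteenth = 1; dotted eighth note = 3; quarter note = 4; dotted half note = 12.
Adding: 4 + 1 + 3 + 4 + 12 = 24 sixteenth notes.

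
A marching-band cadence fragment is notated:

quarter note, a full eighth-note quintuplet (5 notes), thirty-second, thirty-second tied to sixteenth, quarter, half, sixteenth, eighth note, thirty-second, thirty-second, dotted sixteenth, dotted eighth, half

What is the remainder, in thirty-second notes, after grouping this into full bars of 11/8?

41

One bar of 11/8 = 44 thirty-second notes.
Express everything in thirty-second notes: quarter note = 8; a full eighth-note quintuplet (5 notes) (five quintuplet eighths span one half) = 16; thirty-second = 1; thirty-second tied to sixteenth (thirty-second + sixteenth) = 3; quarter = 8; half = 16; sixteenth = 2; eighth note = 4; thirty-second = 1; thirty-second = 1; dotted sixteenth = 3; dotted eighth = 6; half = 16.
Adding: 8 + 16 + 1 + 3 + 8 + 16 + 2 + 4 + 1 + 1 + 3 + 6 + 16 = 85.
85 ÷ 44 = 1 complete bar with 41 thirty-second notes remaining.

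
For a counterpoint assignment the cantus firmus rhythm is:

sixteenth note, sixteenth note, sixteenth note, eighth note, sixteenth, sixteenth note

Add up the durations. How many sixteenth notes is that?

7

Convert each value to sixteenth notes: sixteenth note = 1; sixteenth note = 1; sixteenth note = 1; eighth note = 2; sixteenth = 1; sixteenth note = 1.
Adding: 1 + 1 + 1 + 2 + 1 + 1 = 7 sixteenth notes.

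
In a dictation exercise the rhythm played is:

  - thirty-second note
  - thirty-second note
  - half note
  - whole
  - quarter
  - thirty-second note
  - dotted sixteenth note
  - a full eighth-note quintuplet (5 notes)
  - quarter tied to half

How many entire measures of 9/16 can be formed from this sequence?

One bar of 9/16 = 18 thirty-second notes.
Working in thirty-second notes: thirty-second note = 1; thirty-second note = 1; half note = 16; whole = 32; quarter = 8; thirty-second note = 1; dotted sixteenth note = 3; a full eighth-note quintuplet (5 notes) (five quintuplet eighths span one half) = 16; quarter tied to half (quarter + half) = 24.
Adding: 1 + 1 + 16 + 32 + 8 + 1 + 3 + 16 + 24 = 102.
102 ÷ 18 = 5 complete bars with 12 left over.

5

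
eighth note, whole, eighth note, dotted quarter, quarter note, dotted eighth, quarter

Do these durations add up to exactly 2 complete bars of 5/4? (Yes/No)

One bar of 5/4 = 20 sixteenth notes, so 2 bars = 40.
Working in sixteenth notes: eighth note = 2; whole = 16; eighth note = 2; dotted quarter = 6; quarter note = 4; dotted eighth = 3; quarter = 4.
Adding: 2 + 16 + 2 + 6 + 4 + 3 + 4 = 37.
37 falls short of 40, so the answer is No.

No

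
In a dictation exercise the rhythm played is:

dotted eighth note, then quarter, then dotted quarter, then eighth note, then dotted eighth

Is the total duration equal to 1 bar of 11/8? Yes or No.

One bar of 11/8 = 22 sixteenth notes.
Convert each value to sixteenth notes: dotted eighth note = 3; quarter = 4; dotted quarter = 6; eighth note = 2; dotted eighth = 3.
Total: 3 + 4 + 6 + 2 + 3 = 18.
18 falls short of 22, so the answer is No.

No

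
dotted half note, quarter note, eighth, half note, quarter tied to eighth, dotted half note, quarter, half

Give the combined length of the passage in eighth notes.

Each duration in eighth notes: dotted half note = 6; quarter note = 2; eighth = 1; half note = 4; quarter tied to eighth (quarter + eighth) = 3; dotted half note = 6; quarter = 2; half = 4.
Sum: 6 + 2 + 1 + 4 + 3 + 6 + 2 + 4 = 28 eighth notes.

28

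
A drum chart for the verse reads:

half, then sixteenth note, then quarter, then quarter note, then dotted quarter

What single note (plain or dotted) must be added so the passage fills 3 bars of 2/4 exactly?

3 bars of 2/4 = 24 sixteenth notes.
Working in sixteenth notes: half = 8; sixteenth note = 1; quarter = 4; quarter note = 4; dotted quarter = 6.
Adding: 8 + 1 + 4 + 4 + 6 = 23.
Remaining: 24 − 23 = 1 sixteenth note, which is a sixteenth note.

sixteenth note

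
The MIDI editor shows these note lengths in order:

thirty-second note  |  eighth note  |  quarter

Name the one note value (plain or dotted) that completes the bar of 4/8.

dotted sixteenth note

The bar of 4/8 = 16 thirty-second notes.
In thirty-second notes: thirty-second note = 1; eighth note = 4; quarter = 8.
Adding: 1 + 4 + 8 = 13.
Remaining: 16 − 13 = 3 thirty-second notes, which is a dotted sixteenth note.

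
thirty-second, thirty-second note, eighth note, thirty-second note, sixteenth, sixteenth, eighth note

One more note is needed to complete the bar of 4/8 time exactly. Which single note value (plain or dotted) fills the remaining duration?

The bar of 4/8 = 16 thirty-second notes.
Convert each value to thirty-second notes: thirty-second = 1; thirty-second note = 1; eighth note = 4; thirty-second note = 1; sixteenth = 2; sixteenth = 2; eighth note = 4.
Altogether 1 + 1 + 4 + 1 + 2 + 2 + 4 = 15.
Remaining: 16 − 15 = 1 thirty-second note, which is a thirty-second note.

thirty-second note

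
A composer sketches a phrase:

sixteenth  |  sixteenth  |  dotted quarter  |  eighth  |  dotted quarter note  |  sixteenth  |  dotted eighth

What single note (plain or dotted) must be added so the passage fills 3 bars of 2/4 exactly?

3 bars of 2/4 = 24 sixteenth notes.
Each duration in sixteenth notes: sixteenth = 1; sixteenth = 1; dotted quarter = 6; eighth = 2; dotted quarter note = 6; sixteenth = 1; dotted eighth = 3.
Total: 1 + 1 + 6 + 2 + 6 + 1 + 3 = 20.
Remaining: 24 − 20 = 4 sixteenth notes, which is a quarter note.

quarter note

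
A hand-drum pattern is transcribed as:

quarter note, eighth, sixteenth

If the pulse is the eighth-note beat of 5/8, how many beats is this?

3.5

One eighth-note beat = 2 sixteenth notes.
Each duration in sixteenth notes: quarter note = 4; eighth = 2; sixteenth = 1.
Total: 4 + 2 + 1 = 7.
7 ÷ 2 = 3.5 beats.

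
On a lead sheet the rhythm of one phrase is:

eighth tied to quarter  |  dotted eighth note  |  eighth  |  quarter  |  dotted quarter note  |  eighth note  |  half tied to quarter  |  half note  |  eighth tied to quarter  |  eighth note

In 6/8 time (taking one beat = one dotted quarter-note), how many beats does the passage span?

One dotted quarter-note beat = 6 sixteenth notes.
In sixteenth notes: eighth tied to quarter (eighth + quarter) = 6; dotted eighth note = 3; eighth = 2; quarter = 4; dotted quarter note = 6; eighth note = 2; half tied to quarter (half + quarter) = 12; half note = 8; eighth tied to quarter (eighth + quarter) = 6; eighth note = 2.
Altogether 6 + 3 + 2 + 4 + 6 + 2 + 12 + 8 + 6 + 2 = 51.
51 ÷ 6 = 8.5 beats.

8.5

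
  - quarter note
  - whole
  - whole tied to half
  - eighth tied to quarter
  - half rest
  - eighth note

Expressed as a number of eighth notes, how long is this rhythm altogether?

Express everything in eighth notes: quarter note = 2; whole = 8; whole tied to half (whole + half) = 12; eighth tied to quarter (eighth + quarter) = 3; half rest = 4; eighth note = 1.
Altogether 2 + 8 + 12 + 3 + 4 + 1 = 30 eighth notes.

30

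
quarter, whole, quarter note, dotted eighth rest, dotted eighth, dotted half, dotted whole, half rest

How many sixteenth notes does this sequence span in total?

74

In sixteenth notes: quarter = 4; whole = 16; quarter note = 4; dotted eighth rest = 3; dotted eighth = 3; dotted half = 12; dotted whole = 24; half rest = 8.
Altogether 4 + 16 + 4 + 3 + 3 + 12 + 24 + 8 = 74 sixteenth notes.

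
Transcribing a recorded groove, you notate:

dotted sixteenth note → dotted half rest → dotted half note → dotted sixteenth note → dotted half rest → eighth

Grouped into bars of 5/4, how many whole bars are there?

2

One bar of 5/4 = 40 thirty-second notes.
Express everything in thirty-second notes: dotted sixteenth note = 3; dotted half rest = 24; dotted half note = 24; dotted sixteenth note = 3; dotted half rest = 24; eighth = 4.
Altogether 3 + 24 + 24 + 3 + 24 + 4 = 82.
82 ÷ 40 = 2 complete bars with 2 left over.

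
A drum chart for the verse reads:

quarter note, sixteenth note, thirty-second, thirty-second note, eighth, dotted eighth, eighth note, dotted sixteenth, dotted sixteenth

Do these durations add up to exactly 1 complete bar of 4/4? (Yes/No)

Yes

One bar of 4/4 = 32 thirty-second notes.
Each duration in thirty-second notes: quarter note = 8; sixteenth note = 2; thirty-second = 1; thirty-second note = 1; eighth = 4; dotted eighth = 6; eighth note = 4; dotted sixteenth = 3; dotted sixteenth = 3.
Adding: 8 + 2 + 1 + 1 + 4 + 6 + 4 + 3 + 3 = 32.
32 equals 32, so the answer is Yes.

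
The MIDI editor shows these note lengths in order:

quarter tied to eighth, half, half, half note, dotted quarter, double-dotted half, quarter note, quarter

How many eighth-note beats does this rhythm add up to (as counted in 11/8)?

29

One eighth-note beat = 2 sixteenth notes.
Working in sixteenth notes: quarter tied to eighth (quarter + eighth) = 6; half = 8; half = 8; half note = 8; dotted quarter = 6; double-dotted half = 14; quarter note = 4; quarter = 4.
Altogether 6 + 8 + 8 + 8 + 6 + 14 + 4 + 4 = 58.
58 ÷ 2 = 29 beats.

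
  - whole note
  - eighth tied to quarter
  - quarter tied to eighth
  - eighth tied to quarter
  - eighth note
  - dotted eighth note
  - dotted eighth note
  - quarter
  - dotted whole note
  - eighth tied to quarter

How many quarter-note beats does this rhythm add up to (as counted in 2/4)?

19

One quarter-note beat = 4 sixteenth notes.
Working in sixteenth notes: whole note = 16; eighth tied to quarter (eighth + quarter) = 6; quarter tied to eighth (quarter + eighth) = 6; eighth tied to quarter (eighth + quarter) = 6; eighth note = 2; dotted eighth note = 3; dotted eighth note = 3; quarter = 4; dotted whole note = 24; eighth tied to quarter (eighth + quarter) = 6.
Sum: 16 + 6 + 6 + 6 + 2 + 3 + 3 + 4 + 24 + 6 = 76.
76 ÷ 4 = 19 beats.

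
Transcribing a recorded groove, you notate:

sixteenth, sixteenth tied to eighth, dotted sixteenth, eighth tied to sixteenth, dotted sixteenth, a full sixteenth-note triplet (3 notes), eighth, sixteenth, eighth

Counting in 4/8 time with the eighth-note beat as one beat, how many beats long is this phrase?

8.5

One eighth-note beat = 4 thirty-second notes.
Express everything in thirty-second notes: sixteenth = 2; sixteenth tied to eighth (sixteenth + eighth) = 6; dotted sixteenth = 3; eighth tied to sixteenth (eighth + sixteenth) = 6; dotted sixteenth = 3; a full sixteenth-note triplet (3 notes) (three triplet sixteenths span one eighth) = 4; eighth = 4; sixteenth = 2; eighth = 4.
Altogether 2 + 6 + 3 + 6 + 3 + 4 + 4 + 2 + 4 = 34.
34 ÷ 4 = 8.5 beats.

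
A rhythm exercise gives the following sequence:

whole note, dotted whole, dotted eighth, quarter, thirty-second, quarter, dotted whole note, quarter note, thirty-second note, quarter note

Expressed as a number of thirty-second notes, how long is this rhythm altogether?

In thirty-second notes: whole note = 32; dotted whole = 48; dotted eighth = 6; quarter = 8; thirty-second = 1; quarter = 8; dotted whole note = 48; quarter note = 8; thirty-second note = 1; quarter note = 8.
Adding: 32 + 48 + 6 + 8 + 1 + 8 + 48 + 8 + 1 + 8 = 168 thirty-second notes.

168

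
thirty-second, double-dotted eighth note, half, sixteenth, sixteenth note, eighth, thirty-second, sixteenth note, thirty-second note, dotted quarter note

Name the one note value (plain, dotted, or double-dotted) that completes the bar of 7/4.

quarter note

The bar of 7/4 = 56 thirty-second notes.
Working in thirty-second notes: thirty-second = 1; double-dotted eighth note = 7; half = 16; sixteenth = 2; sixteenth note = 2; eighth = 4; thirty-second = 1; sixteenth note = 2; thirty-second note = 1; dotted quarter note = 12.
Sum: 1 + 7 + 16 + 2 + 2 + 4 + 1 + 2 + 1 + 12 = 48.
Remaining: 56 − 48 = 8 thirty-second notes, which is a quarter note.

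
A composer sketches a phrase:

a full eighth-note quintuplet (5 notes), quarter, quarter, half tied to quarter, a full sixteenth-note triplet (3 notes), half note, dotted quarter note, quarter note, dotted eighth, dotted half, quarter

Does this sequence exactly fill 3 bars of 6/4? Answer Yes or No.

One bar of 6/4 = 24 sixteenth notes, so 3 bars = 72.
Each duration in sixteenth notes: a full eighth-note quintuplet (5 notes) (five quintuplet eighths span one half) = 8; quarter = 4; quarter = 4; half tied to quarter (half + quarter) = 12; a full sixteenth-note triplet (3 notes) (three triplet sixteenths span one eighth) = 2; half note = 8; dotted quarter note = 6; quarter note = 4; dotted eighth = 3; dotted half = 12; quarter = 4.
Sum: 8 + 4 + 4 + 12 + 2 + 8 + 6 + 4 + 3 + 12 + 4 = 67.
67 falls short of 72, so the answer is No.

No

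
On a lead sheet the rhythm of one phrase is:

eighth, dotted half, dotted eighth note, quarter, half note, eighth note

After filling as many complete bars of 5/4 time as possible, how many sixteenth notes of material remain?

11

One bar of 5/4 = 20 sixteenth notes.
In sixteenth notes: eighth = 2; dotted half = 12; dotted eighth note = 3; quarter = 4; half note = 8; eighth note = 2.
Sum: 2 + 12 + 3 + 4 + 8 + 2 = 31.
31 ÷ 20 = 1 complete bar with 11 sixteenth notes remaining.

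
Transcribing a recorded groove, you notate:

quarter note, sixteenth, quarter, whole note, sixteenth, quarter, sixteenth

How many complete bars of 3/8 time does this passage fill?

5

One bar of 3/8 = 6 sixteenth notes.
In sixteenth notes: quarter note = 4; sixteenth = 1; quarter = 4; whole note = 16; sixteenth = 1; quarter = 4; sixteenth = 1.
Altogether 4 + 1 + 4 + 16 + 1 + 4 + 1 = 31.
31 ÷ 6 = 5 complete bars with 1 left over.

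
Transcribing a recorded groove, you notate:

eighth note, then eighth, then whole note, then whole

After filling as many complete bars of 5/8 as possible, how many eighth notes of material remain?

3

One bar of 5/8 = 5 eighth notes.
Convert each value to eighth notes: eighth note = 1; eighth = 1; whole note = 8; whole = 8.
Total: 1 + 1 + 8 + 8 = 18.
18 ÷ 5 = 3 complete bars with 3 eighth notes remaining.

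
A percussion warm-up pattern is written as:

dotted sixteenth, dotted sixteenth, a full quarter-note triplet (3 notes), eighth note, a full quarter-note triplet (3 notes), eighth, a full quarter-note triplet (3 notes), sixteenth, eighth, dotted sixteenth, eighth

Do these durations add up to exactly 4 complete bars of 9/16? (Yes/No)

No

One bar of 9/16 = 18 thirty-second notes, so 4 bars = 72.
Convert each value to thirty-second notes: dotted sixteenth = 3; dotted sixteenth = 3; a full quarter-note triplet (3 notes) (three triplet quarters span one half) = 16; eighth note = 4; a full quarter-note triplet (3 notes) (three triplet quarters span one half) = 16; eighth = 4; a full quarter-note triplet (3 notes) (three triplet quarters span one half) = 16; sixteenth = 2; eighth = 4; dotted sixteenth = 3; eighth = 4.
Adding: 3 + 3 + 16 + 4 + 16 + 4 + 16 + 2 + 4 + 3 + 4 = 75.
75 exceeds 72, so the answer is No.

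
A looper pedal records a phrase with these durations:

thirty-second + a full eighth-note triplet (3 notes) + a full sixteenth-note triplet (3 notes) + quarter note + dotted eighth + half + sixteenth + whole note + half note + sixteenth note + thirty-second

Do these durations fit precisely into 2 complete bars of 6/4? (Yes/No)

One bar of 6/4 = 48 thirty-second notes, so 2 bars = 96.
In thirty-second notes: thirty-second = 1; a full eighth-note triplet (3 notes) (three triplet eighths span one quarter) = 8; a full sixteenth-note triplet (3 notes) (three triplet sixteenths span one eighth) = 4; quarter note = 8; dotted eighth = 6; half = 16; sixteenth = 2; whole note = 32; half note = 16; sixteenth note = 2; thirty-second = 1.
Adding: 1 + 8 + 4 + 8 + 6 + 16 + 2 + 32 + 16 + 2 + 1 = 96.
96 equals 96, so the answer is Yes.

Yes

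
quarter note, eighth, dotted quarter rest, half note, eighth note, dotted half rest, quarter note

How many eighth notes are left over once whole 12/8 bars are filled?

One bar of 12/8 = 12 eighth notes.
Convert each value to eighth notes: quarter note = 2; eighth = 1; dotted quarter rest = 3; half note = 4; eighth note = 1; dotted half rest = 6; quarter note = 2.
Sum: 2 + 1 + 3 + 4 + 1 + 6 + 2 = 19.
19 ÷ 12 = 1 complete bar with 7 eighth notes remaining.

7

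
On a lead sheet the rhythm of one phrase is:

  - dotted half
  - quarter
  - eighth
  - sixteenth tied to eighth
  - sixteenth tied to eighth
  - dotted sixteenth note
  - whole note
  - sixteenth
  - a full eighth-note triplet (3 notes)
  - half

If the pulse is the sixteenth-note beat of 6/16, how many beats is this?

One sixteenth-note beat = 2 thirty-second notes.
Convert each value to thirty-second notes: dotted half = 24; quarter = 8; eighth = 4; sixteenth tied to eighth (sixteenth + eighth) = 6; sixteenth tied to eighth (sixteenth + eighth) = 6; dotted sixteenth note = 3; whole note = 32; sixteenth = 2; a full eighth-note triplet (3 notes) (three triplet eighths span one quarter) = 8; half = 16.
Total: 24 + 8 + 4 + 6 + 6 + 3 + 32 + 2 + 8 + 16 = 109.
109 ÷ 2 = 54.5 beats.

54.5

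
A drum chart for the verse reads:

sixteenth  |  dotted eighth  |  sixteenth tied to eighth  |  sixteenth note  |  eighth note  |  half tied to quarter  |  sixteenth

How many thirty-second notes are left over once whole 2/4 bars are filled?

One bar of 2/4 = 8 sixteenth notes.
Express everything in sixteenth notes: sixteenth = 1; dotted eighth = 3; sixteenth tied to eighth (sixteenth + eighth) = 3; sixteenth note = 1; eighth note = 2; half tied to quarter (half + quarter) = 12; sixteenth = 1.
Adding: 1 + 3 + 3 + 1 + 2 + 12 + 1 = 23.
23 ÷ 8 = 2 complete bars with 7 sixteenth notes remaining = 14 thirty-second notes.

14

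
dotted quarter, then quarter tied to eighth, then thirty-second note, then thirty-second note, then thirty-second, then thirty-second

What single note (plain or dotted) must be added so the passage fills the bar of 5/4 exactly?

dotted quarter note

The bar of 5/4 = 40 thirty-second notes.
Each duration in thirty-second notes: dotted quarter = 12; quarter tied to eighth (quarter + eighth) = 12; thirty-second note = 1; thirty-second note = 1; thirty-second = 1; thirty-second = 1.
Sum: 12 + 12 + 1 + 1 + 1 + 1 = 28.
Remaining: 40 − 28 = 12 thirty-second notes, which is a dotted quarter note.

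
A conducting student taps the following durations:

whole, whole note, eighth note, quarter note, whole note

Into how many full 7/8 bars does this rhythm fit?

3

One bar of 7/8 = 7 eighth notes.
Convert each value to eighth notes: whole = 8; whole note = 8; eighth note = 1; quarter note = 2; whole note = 8.
Total: 8 + 8 + 1 + 2 + 8 = 27.
27 ÷ 7 = 3 complete bars with 6 left over.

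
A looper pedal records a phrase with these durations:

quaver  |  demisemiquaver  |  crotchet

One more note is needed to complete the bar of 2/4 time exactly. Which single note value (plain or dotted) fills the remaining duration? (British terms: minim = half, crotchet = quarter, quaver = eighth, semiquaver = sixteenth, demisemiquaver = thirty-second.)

dotted sixteenth note

The bar of 2/4 = 16 thirty-second notes.
In thirty-second notes: quaver = 4; demisemiquaver = 1; crotchet = 8.
Total: 4 + 1 + 8 = 13.
Remaining: 16 − 13 = 3 thirty-second notes, which is a dotted sixteenth note.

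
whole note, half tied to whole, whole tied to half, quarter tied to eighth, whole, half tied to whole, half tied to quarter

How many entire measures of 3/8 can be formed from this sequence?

One bar of 3/8 = 3 eighth notes.
Convert each value to eighth notes: whole note = 8; half tied to whole (half + whole) = 12; whole tied to half (whole + half) = 12; quarter tied to eighth (quarter + eighth) = 3; whole = 8; half tied to whole (half + whole) = 12; half tied to quarter (half + quarter) = 6.
Total: 8 + 12 + 12 + 3 + 8 + 12 + 6 = 61.
61 ÷ 3 = 20 complete bars with 1 left over.

20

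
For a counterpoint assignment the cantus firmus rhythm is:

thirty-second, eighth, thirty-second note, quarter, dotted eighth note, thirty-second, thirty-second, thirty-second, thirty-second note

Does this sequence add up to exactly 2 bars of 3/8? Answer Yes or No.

One bar of 3/8 = 12 thirty-second notes, so 2 bars = 24.
Convert each value to thirty-second notes: thirty-second = 1; eighth = 4; thirty-second note = 1; quarter = 8; dotted eighth note = 6; thirty-second = 1; thirty-second = 1; thirty-second = 1; thirty-second note = 1.
Total: 1 + 4 + 1 + 8 + 6 + 1 + 1 + 1 + 1 = 24.
24 equals 24, so the answer is Yes.

Yes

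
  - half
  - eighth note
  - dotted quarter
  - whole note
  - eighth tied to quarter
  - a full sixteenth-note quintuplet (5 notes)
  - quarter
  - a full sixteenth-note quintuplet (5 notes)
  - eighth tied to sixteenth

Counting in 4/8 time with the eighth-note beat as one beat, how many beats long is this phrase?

26.5

One eighth-note beat = 2 sixteenth notes.
Express everything in sixteenth notes: half = 8; eighth note = 2; dotted quarter = 6; whole note = 16; eighth tied to quarter (eighth + quarter) = 6; a full sixteenth-note quintuplet (5 notes) (five quintuplet sixteenths span one quarter) = 4; quarter = 4; a full sixteenth-note quintuplet (5 notes) (five quintuplet sixteenths span one quarter) = 4; eighth tied to sixteenth (eighth + sixteenth) = 3.
Altogether 8 + 2 + 6 + 16 + 6 + 4 + 4 + 4 + 3 = 53.
53 ÷ 2 = 26.5 beats.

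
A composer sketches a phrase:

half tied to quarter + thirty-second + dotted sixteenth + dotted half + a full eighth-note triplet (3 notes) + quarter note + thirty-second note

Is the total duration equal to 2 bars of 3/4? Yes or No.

No

One bar of 3/4 = 24 thirty-second notes, so 2 bars = 48.
Working in thirty-second notes: half tied to quarter (half + quarter) = 24; thirty-second = 1; dotted sixteenth = 3; dotted half = 24; a full eighth-note triplet (3 notes) (three triplet eighths span one quarter) = 8; quarter note = 8; thirty-second note = 1.
Adding: 24 + 1 + 3 + 24 + 8 + 8 + 1 = 69.
69 exceeds 48, so the answer is No.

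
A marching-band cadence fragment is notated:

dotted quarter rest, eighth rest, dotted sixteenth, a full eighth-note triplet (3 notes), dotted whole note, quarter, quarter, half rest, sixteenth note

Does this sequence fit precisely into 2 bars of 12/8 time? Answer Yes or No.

One bar of 12/8 = 48 thirty-second notes, so 2 bars = 96.
Express everything in thirty-second notes: dotted quarter rest = 12; eighth rest = 4; dotted sixteenth = 3; a full eighth-note triplet (3 notes) (three triplet eighths span one quarter) = 8; dotted whole note = 48; quarter = 8; quarter = 8; half rest = 16; sixteenth note = 2.
Total: 12 + 4 + 3 + 8 + 48 + 8 + 8 + 16 + 2 = 109.
109 exceeds 96, so the answer is No.

No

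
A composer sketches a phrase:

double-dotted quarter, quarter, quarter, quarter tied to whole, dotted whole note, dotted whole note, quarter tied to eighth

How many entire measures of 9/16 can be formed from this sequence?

One bar of 9/16 = 9 sixteenth notes.
Express everything in sixteenth notes: double-dotted quarter = 7; quarter = 4; quarter = 4; quarter tied to whole (quarter + whole) = 20; dotted whole note = 24; dotted whole note = 24; quarter tied to eighth (quarter + eighth) = 6.
Total: 7 + 4 + 4 + 20 + 24 + 24 + 6 = 89.
89 ÷ 9 = 9 complete bars with 8 left over.

9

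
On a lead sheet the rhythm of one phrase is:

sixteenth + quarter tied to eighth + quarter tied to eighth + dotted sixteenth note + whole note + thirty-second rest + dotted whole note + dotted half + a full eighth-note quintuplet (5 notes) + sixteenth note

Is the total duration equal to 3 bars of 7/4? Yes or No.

One bar of 7/4 = 56 thirty-second notes, so 3 bars = 168.
Express everything in thirty-second notes: sixteenth = 2; quarter tied to eighth (quarter + eighth) = 12; quarter tied to eighth (quarter + eighth) = 12; dotted sixteenth note = 3; whole note = 32; thirty-second rest = 1; dotted whole note = 48; dotted half = 24; a full eighth-note quintuplet (5 notes) (five quintuplet eighths span one half) = 16; sixteenth note = 2.
Altogether 2 + 12 + 12 + 3 + 32 + 1 + 48 + 24 + 16 + 2 = 152.
152 falls short of 168, so the answer is No.

No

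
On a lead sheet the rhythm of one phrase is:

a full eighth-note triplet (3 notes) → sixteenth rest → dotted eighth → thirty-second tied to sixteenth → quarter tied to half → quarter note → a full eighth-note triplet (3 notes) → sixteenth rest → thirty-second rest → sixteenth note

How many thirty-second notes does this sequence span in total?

64

Each duration in thirty-second notes: a full eighth-note triplet (3 notes) (three triplet eighths span one quarter) = 8; sixteenth rest = 2; dotted eighth = 6; thirty-second tied to sixteenth (thirty-second + sixteenth) = 3; quarter tied to half (quarter + half) = 24; quarter note = 8; a full eighth-note triplet (3 notes) (three triplet eighths span one quarter) = 8; sixteenth rest = 2; thirty-second rest = 1; sixteenth note = 2.
Sum: 8 + 2 + 6 + 3 + 24 + 8 + 8 + 2 + 1 + 2 = 64 thirty-second notes.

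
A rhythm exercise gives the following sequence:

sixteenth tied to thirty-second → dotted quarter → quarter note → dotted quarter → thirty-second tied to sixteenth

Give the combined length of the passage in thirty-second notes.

38

Express everything in thirty-second notes: sixteenth tied to thirty-second (sixteenth + thirty-second) = 3; dotted quarter = 12; quarter note = 8; dotted quarter = 12; thirty-second tied to sixteenth (thirty-second + sixteenth) = 3.
Adding: 3 + 12 + 8 + 12 + 3 = 38 thirty-second notes.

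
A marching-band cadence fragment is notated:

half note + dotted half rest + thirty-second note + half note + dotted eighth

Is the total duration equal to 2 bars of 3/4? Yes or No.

No

One bar of 3/4 = 24 thirty-second notes, so 2 bars = 48.
Each duration in thirty-second notes: half note = 16; dotted half rest = 24; thirty-second note = 1; half note = 16; dotted eighth = 6.
Total: 16 + 24 + 1 + 16 + 6 = 63.
63 exceeds 48, so the answer is No.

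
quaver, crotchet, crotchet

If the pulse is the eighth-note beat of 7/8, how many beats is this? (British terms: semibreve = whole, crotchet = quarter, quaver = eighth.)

One eighth-note beat = 2 sixteenth notes.
Convert each value to sixteenth notes: quaver = 2; crotchet = 4; crotchet = 4.
Sum: 2 + 4 + 4 = 10.
10 ÷ 2 = 5 beats.

5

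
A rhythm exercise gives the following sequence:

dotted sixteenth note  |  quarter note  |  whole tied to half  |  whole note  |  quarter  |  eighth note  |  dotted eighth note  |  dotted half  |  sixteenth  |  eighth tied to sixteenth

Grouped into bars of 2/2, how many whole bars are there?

4

One bar of 2/2 = 32 thirty-second notes.
In thirty-second notes: dotted sixteenth note = 3; quarter note = 8; whole tied to half (whole + half) = 48; whole note = 32; quarter = 8; eighth note = 4; dotted eighth note = 6; dotted half = 24; sixteenth = 2; eighth tied to sixteenth (eighth + sixteenth) = 6.
Total: 3 + 8 + 48 + 32 + 8 + 4 + 6 + 24 + 2 + 6 = 141.
141 ÷ 32 = 4 complete bars with 13 left over.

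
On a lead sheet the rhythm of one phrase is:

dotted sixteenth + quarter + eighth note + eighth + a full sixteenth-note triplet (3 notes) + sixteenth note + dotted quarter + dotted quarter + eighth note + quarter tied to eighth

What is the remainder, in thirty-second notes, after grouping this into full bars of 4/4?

1

One bar of 4/4 = 32 thirty-second notes.
Working in thirty-second notes: dotted sixteenth = 3; quarter = 8; eighth note = 4; eighth = 4; a full sixteenth-note triplet (3 notes) (three triplet sixteenths span one eighth) = 4; sixteenth note = 2; dotted quarter = 12; dotted quarter = 12; eighth note = 4; quarter tied to eighth (quarter + eighth) = 12.
Altogether 3 + 8 + 4 + 4 + 4 + 2 + 12 + 12 + 4 + 12 = 65.
65 ÷ 32 = 2 complete bars with 1 thirty-second note remaining.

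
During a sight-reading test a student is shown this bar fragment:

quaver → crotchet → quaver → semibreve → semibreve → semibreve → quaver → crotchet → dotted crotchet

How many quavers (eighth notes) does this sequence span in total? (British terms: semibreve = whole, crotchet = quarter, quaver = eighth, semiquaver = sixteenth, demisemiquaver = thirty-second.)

34

Each duration in eighth notes: quaver = 1; crotchet = 2; quaver = 1; semibreve = 8; semibreve = 8; semibreve = 8; quaver = 1; crotchet = 2; dotted crotchet = 3.
Total: 1 + 2 + 1 + 8 + 8 + 8 + 1 + 2 + 3 = 34 eighth notes.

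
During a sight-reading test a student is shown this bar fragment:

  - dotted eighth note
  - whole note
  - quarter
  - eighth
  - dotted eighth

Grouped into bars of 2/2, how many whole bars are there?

One bar of 2/2 = 16 sixteenth notes.
In sixteenth notes: dotted eighth note = 3; whole note = 16; quarter = 4; eighth = 2; dotted eighth = 3.
Total: 3 + 16 + 4 + 2 + 3 = 28.
28 ÷ 16 = 1 complete bar with 12 left over.

1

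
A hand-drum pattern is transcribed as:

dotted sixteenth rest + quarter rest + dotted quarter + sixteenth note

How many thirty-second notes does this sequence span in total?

Express everything in thirty-second notes: dotted sixteenth rest = 3; quarter rest = 8; dotted quarter = 12; sixteenth note = 2.
Total: 3 + 8 + 12 + 2 = 25 thirty-second notes.

25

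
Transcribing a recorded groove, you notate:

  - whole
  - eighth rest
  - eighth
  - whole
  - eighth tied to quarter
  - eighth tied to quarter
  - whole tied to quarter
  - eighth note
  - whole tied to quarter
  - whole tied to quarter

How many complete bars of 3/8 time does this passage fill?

18

One bar of 3/8 = 3 eighth notes.
Express everything in eighth notes: whole = 8; eighth rest = 1; eighth = 1; whole = 8; eighth tied to quarter (eighth + quarter) = 3; eighth tied to quarter (eighth + quarter) = 3; whole tied to quarter (whole + quarter) = 10; eighth note = 1; whole tied to quarter (whole + quarter) = 10; whole tied to quarter (whole + quarter) = 10.
Sum: 8 + 1 + 1 + 8 + 3 + 3 + 10 + 1 + 10 + 10 = 55.
55 ÷ 3 = 18 complete bars with 1 left over.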